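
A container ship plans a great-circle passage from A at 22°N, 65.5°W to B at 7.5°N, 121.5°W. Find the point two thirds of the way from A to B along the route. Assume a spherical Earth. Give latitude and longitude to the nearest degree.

≈ 14°N, 104°W

Convert each endpoint to a unit vector on the sphere (x = cos φ cos λ, y = cos φ sin λ, z = sin φ).
The central angle between the endpoints is δ = arccos(p₁·p₂) ≈ 0.973 rad (55.7°).
Interpolate at f = 2/3 with slerp weights a = sin((1−f)δ)/sin δ ≈ 0.386, b = sin(fδ)/sin δ ≈ 0.731.
p = a·p₁ + b·p₂ ≈ (-0.230, -0.943, 0.240); φ = arcsin(p_z) ≈ 13.88°, λ = atan2(p_y, p_x) ≈ -103.73°.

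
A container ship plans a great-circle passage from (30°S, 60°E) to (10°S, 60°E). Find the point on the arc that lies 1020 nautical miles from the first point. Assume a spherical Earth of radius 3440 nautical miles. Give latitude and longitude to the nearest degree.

Convert each endpoint to a unit vector on the sphere (x = cos φ cos λ, y = cos φ sin λ, z = sin φ).
The central angle between the endpoints is δ = arccos(p₁·p₂) ≈ 0.349 rad (20.0°). The total great-circle distance is δ·R ≈ 0.349 × 3440 ≈ 1201 nmi, so the target fraction is f = 1020/1201 ≈ 0.849.
Interpolate at f ≈ 0.849 with slerp weights a = sin((1−f)δ)/sin δ ≈ 0.154, b = sin(fδ)/sin δ ≈ 0.854.
p = a·p₁ + b·p₂ ≈ (0.487, 0.844, -0.225); φ = arcsin(p_z) ≈ -13.01°, λ = atan2(p_y, p_x) ≈ 60.00°.

≈ (13°S, 60°E)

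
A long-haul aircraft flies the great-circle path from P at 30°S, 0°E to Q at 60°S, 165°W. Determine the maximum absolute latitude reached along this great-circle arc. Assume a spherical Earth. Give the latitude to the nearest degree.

The great circle lies in the plane with unit normal n̂ = (p₁ × p₂)/|p₁ × p₂|.
Here n̂_z ≈ -0.112; the vertex latitude is φ_max = arccos|n̂_z| ≈ 83.6°.
Check via Clairaut: cos φ_max = |cos φ₁| · sin C = cos(30.0°)·sin(172.6°) ≈ 0.112, again giving ≈ 83.6°.

≈ 84°S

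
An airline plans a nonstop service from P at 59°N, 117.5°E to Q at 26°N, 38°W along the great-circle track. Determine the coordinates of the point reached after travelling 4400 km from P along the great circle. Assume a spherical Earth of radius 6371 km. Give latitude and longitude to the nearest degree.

≈ 75°N, 3°E

Write both endpoints as unit vectors p₁, p₂ with components (cos φ cos λ, cos φ sin λ, sin φ).
The central angle between the endpoints is δ = arccos(p₁·p₂) ≈ 1.616 rad (92.6°). The total great-circle distance is δ·R ≈ 1.616 × 6371 ≈ 10297 km, so the target fraction is f = 4400/10297 ≈ 0.427.
Interpolate at f ≈ 0.427 with slerp weights a = sin((1−f)δ)/sin δ ≈ 0.800, b = sin(fδ)/sin δ ≈ 0.638.
p = a·p₁ + b·p₂ ≈ (0.261, 0.013, 0.965); φ = arcsin(p_z) ≈ 74.83°, λ = atan2(p_y, p_x) ≈ 2.75°.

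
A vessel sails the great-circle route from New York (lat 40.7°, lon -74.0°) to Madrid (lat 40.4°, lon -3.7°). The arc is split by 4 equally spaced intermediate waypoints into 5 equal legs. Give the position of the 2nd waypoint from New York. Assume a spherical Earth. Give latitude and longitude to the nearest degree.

The haversine formula gives a central angle δ ≈ 0.906 rad (51.9°) between the endpoints.
Interpolate at f = 2/5 with slerp weights a = sin((1−f)δ)/sin δ ≈ 0.657, b = sin(fδ)/sin δ ≈ 0.450.
p = a·p₁ + b·p₂ ≈ (0.480, -0.501, 0.720); φ = arcsin(p_z) ≈ 46.09°, λ = atan2(p_y, p_x) ≈ -46.25°.

≈ lat 46°, lon -46°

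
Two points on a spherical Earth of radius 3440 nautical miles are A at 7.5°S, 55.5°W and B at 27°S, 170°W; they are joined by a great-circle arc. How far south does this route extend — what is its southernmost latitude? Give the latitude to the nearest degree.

≈ 32°S

The great circle lies in the plane with unit normal n̂ = (p₁ × p₂)/|p₁ × p₂|.
Here n̂_z ≈ -0.845; the vertex latitude is φ_max = arccos|n̂_z| ≈ 32.4°.
Check via Clairaut: cos φ_max = |cos φ₁| · sin C = cos(7.5°)·sin(121.6°) ≈ 0.845, again giving ≈ 32.4°.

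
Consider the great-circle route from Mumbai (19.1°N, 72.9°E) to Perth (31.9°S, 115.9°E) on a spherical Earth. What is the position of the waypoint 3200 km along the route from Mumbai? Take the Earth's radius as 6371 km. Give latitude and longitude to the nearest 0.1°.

Convert each endpoint to a unit vector on the sphere (x = cos φ cos λ, y = cos φ sin λ, z = sin φ).
The central angle between the endpoints is δ = arccos(p₁·p₂) ≈ 1.144 rad (65.6°). The total great-circle distance is δ·R ≈ 1.144 × 6371 ≈ 7289 km, so the target fraction is f = 3200/7289 ≈ 0.439.
Interpolate at f ≈ 0.439 with slerp weights a = sin((1−f)δ)/sin δ ≈ 0.658, b = sin(fδ)/sin δ ≈ 0.529.
p = a·p₁ + b·p₂ ≈ (-0.013, 0.998, -0.064); φ = arcsin(p_z) ≈ -3.68°, λ = atan2(p_y, p_x) ≈ 90.77°.

≈ 3.7°S, 90.8°E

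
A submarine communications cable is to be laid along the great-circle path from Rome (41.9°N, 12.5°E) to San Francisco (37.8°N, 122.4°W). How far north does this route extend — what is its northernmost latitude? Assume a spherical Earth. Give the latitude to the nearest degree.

≈ 65°N

The great circle lies in the plane with unit normal n̂ = (p₁ × p₂)/|p₁ × p₂|.
Here n̂_z ≈ -0.417; the vertex latitude is φ_max = arccos|n̂_z| ≈ 65.4°.
Check via Clairaut: cos φ_max = |cos φ₁| · sin C = cos(41.9°)·sin(34.0°) ≈ 0.417, again giving ≈ 65.4°.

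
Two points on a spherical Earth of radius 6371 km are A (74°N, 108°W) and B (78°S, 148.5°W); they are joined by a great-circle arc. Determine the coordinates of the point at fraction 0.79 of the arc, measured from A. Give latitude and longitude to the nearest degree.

Convert each endpoint to a unit vector on the sphere (x = cos φ cos λ, y = cos φ sin λ, z = sin φ).
The central angle between the endpoints is δ = arccos(p₁·p₂) ≈ 2.683 rad (153.7°).
Interpolate at f = 0.79 with slerp weights a = sin((1−f)δ)/sin δ ≈ 1.206, b = sin(fδ)/sin δ ≈ 1.927.
p = a·p₁ + b·p₂ ≈ (-0.444, -0.526, -0.725); φ = arcsin(p_z) ≈ -46.50°, λ = atan2(p_y, p_x) ≈ -130.21°.

≈ (47°S, 130°W)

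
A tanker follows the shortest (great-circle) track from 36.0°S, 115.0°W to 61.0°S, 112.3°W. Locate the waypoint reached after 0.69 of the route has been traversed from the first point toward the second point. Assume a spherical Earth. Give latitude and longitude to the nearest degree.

Write both endpoints as unit vectors p₁, p₂ with components (cos φ cos λ, cos φ sin λ, sin φ).
The central angle between the endpoints is δ = arccos(p₁·p₂) ≈ 0.437 rad (25.1°).
Interpolate at f = 0.69 with slerp weights a = sin((1−f)δ)/sin δ ≈ 0.319, b = sin(fδ)/sin δ ≈ 0.702.
p = a·p₁ + b·p₂ ≈ (-0.238, -0.549, -0.801); φ = arcsin(p_z) ≈ -53.26°, λ = atan2(p_y, p_x) ≈ -113.46°.

≈ 53°S, 113°W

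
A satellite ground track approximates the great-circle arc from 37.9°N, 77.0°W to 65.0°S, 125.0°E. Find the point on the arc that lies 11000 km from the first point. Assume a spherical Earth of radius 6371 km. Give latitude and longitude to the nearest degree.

Convert each endpoint to a unit vector on the sphere (x = cos φ cos λ, y = cos φ sin λ, z = sin φ).
The central angle between the endpoints is δ = arccos(p₁·p₂) ≈ 2.618 rad (150.0°). The total great-circle distance is δ·R ≈ 2.618 × 6371 ≈ 16678 km, so the target fraction is f = 11000/16678 ≈ 0.660.
Interpolate at f ≈ 0.660 with slerp weights a = sin((1−f)δ)/sin δ ≈ 1.555, b = sin(fδ)/sin δ ≈ 1.975.
p = a·p₁ + b·p₂ ≈ (-0.203, -0.512, -0.835); φ = arcsin(p_z) ≈ -56.59°, λ = atan2(p_y, p_x) ≈ -111.60°.

≈ 57°S, 112°W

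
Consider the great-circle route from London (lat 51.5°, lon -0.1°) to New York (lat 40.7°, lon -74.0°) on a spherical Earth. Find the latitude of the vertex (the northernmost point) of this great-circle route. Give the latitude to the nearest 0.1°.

The great circle lies in the plane with unit normal n̂ = (p₁ × p₂)/|p₁ × p₂|.
Here n̂_z ≈ -0.591; the vertex latitude is φ_max = arccos|n̂_z| ≈ 53.8°.

≈ 53.8°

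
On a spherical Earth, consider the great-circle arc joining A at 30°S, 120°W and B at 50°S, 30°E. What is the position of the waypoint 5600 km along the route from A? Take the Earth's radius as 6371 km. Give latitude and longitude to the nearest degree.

Convert each endpoint to a unit vector on the sphere (x = cos φ cos λ, y = cos φ sin λ, z = sin φ).
The central angle between the endpoints is δ = arccos(p₁·p₂) ≈ 1.670 rad (95.7°). The total great-circle distance is δ·R ≈ 1.670 × 6371 ≈ 10640 km, so the target fraction is f = 5600/10640 ≈ 0.526.
Interpolate at f ≈ 0.526 with slerp weights a = sin((1−f)δ)/sin δ ≈ 0.715, b = sin(fδ)/sin δ ≈ 0.774.
p = a·p₁ + b·p₂ ≈ (0.121, -0.287, -0.950); φ = arcsin(p_z) ≈ -71.83°, λ = atan2(p_y, p_x) ≈ -67.09°.

≈ 72°S, 67°W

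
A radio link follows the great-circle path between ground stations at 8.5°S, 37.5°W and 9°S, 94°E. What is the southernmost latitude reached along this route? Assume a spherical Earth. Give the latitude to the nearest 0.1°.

The great circle lies in the plane with unit normal n̂ = (p₁ × p₂)/|p₁ × p₂|.
Here n̂_z ≈ +0.936; the vertex latitude is φ_max = arccos|n̂_z| ≈ 20.5°.

≈ 20.5°S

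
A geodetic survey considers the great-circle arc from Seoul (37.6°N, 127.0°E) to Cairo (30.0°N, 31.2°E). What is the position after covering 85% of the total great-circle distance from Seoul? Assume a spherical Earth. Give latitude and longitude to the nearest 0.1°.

Convert each endpoint to a unit vector on the sphere (x = cos φ cos λ, y = cos φ sin λ, z = sin φ).
The central angle between the endpoints is δ = arccos(p₁·p₂) ≈ 1.333 rad (76.4°).
Interpolate at f = 0.85 with slerp weights a = sin((1−f)δ)/sin δ ≈ 0.204, b = sin(fδ)/sin δ ≈ 0.932.
p = a·p₁ + b·p₂ ≈ (0.593, 0.547, 0.591); φ = arcsin(p_z) ≈ 36.20°, λ = atan2(p_y, p_x) ≈ 42.71°.

≈ (36.2°N, 42.7°E)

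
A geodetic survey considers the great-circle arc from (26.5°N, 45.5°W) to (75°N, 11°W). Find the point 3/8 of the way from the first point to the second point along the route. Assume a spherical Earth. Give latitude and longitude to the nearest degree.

≈ (45°N, 40°W)

Write both endpoints as unit vectors p₁, p₂ with components (cos φ cos λ, cos φ sin λ, sin φ).
The central angle between the endpoints is δ = arccos(p₁·p₂) ≈ 0.900 rad (51.5°).
Interpolate at f = 3/8 with slerp weights a = sin((1−f)δ)/sin δ ≈ 0.681, b = sin(fδ)/sin δ ≈ 0.423.
p = a·p₁ + b·p₂ ≈ (0.534, -0.455, 0.712); φ = arcsin(p_z) ≈ 45.40°, λ = atan2(p_y, p_x) ≈ -40.44°.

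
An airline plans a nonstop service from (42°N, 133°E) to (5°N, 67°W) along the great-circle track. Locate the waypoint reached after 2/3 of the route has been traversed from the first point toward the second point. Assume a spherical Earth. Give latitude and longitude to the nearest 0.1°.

≈ (45.0°N, 85.6°W)

Convert each endpoint to a unit vector on the sphere (x = cos φ cos λ, y = cos φ sin λ, z = sin φ).
The central angle between the endpoints is δ = arccos(p₁·p₂) ≈ 2.262 rad (129.6°).
Interpolate at f = 2/3 with slerp weights a = sin((1−f)δ)/sin δ ≈ 0.888, b = sin(fδ)/sin δ ≈ 1.295.
p = a·p₁ + b·p₂ ≈ (0.054, -0.705, 0.707); φ = arcsin(p_z) ≈ 45.01°, λ = atan2(p_y, p_x) ≈ -85.63°.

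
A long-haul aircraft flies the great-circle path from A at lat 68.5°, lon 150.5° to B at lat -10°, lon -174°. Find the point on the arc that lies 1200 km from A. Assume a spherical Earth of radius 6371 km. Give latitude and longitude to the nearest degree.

Convert each endpoint to a unit vector on the sphere (x = cos φ cos λ, y = cos φ sin λ, z = sin φ).
The central angle between the endpoints is δ = arccos(p₁·p₂) ≈ 1.438 rad (82.4°). The total great-circle distance is δ·R ≈ 1.438 × 6371 ≈ 9162 km, so the target fraction is f = 1200/9162 ≈ 0.131.
Interpolate at f ≈ 0.131 with slerp weights a = sin((1−f)δ)/sin δ ≈ 0.957, b = sin(fδ)/sin δ ≈ 0.189.
p = a·p₁ + b·p₂ ≈ (-0.490, 0.153, 0.858); φ = arcsin(p_z) ≈ 59.08°, λ = atan2(p_y, p_x) ≈ 162.64°.

≈ lat 59°, lon 163°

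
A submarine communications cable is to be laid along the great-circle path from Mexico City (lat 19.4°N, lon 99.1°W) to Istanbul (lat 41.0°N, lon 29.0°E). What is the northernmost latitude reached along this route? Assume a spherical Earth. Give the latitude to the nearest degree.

The great circle lies in the plane with unit normal n̂ = (p₁ × p₂)/|p₁ × p₂|.
Here n̂_z ≈ +0.574; the vertex latitude is φ_max = arccos|n̂_z| ≈ 54.9°.
Check via Clairaut: cos φ_max = |cos φ₁| · sin C = cos(19.4°)·sin(37.5°) ≈ 0.574, again giving ≈ 54.9°.

≈ 55°N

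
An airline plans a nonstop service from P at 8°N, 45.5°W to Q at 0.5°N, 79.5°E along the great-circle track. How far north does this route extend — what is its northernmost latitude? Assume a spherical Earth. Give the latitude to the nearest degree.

≈ 10°N

The great circle lies in the plane with unit normal n̂ = (p₁ × p₂)/|p₁ × p₂|.
Here n̂_z ≈ +0.985; the vertex latitude is φ_max = arccos|n̂_z| ≈ 10.1°.
Check via Clairaut: cos φ_max = |cos φ₁| · sin C = cos(8.0°)·sin(83.8°) ≈ 0.985, again giving ≈ 10.1°.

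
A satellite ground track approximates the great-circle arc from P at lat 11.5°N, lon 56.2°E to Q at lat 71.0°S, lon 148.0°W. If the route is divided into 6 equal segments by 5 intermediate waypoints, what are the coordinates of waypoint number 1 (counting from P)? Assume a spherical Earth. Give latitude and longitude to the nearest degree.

From cos δ = sin φ₁ sin φ₂ + cos φ₁ cos φ₂ cos Δλ, the central angle is δ ≈ 2.071 rad (118.7°).
Interpolate at f = 1/6 with slerp weights a = sin((1−f)δ)/sin δ ≈ 1.126, b = sin(fδ)/sin δ ≈ 0.386.
p = a·p₁ + b·p₂ ≈ (0.507, 0.850, -0.140); φ = arcsin(p_z) ≈ -8.05°, λ = atan2(p_y, p_x) ≈ 59.18°.

≈ lat 8°S, lon 59°E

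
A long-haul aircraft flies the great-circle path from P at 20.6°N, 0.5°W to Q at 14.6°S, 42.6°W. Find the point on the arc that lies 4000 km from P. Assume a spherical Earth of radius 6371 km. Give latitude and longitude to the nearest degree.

≈ 3°S, 29°W

The haversine formula gives a central angle δ ≈ 0.948 rad (54.3°) between the endpoints. The total great-circle distance is δ·R ≈ 0.948 × 6371 ≈ 6039 km, so the target fraction is f = 4000/6039 ≈ 0.662.
Interpolate at f ≈ 0.662 with slerp weights a = sin((1−f)δ)/sin δ ≈ 0.387, b = sin(fδ)/sin δ ≈ 0.723.
p = a·p₁ + b·p₂ ≈ (0.878, -0.477, -0.046); φ = arcsin(p_z) ≈ -2.64°, λ = atan2(p_y, p_x) ≈ -28.52°.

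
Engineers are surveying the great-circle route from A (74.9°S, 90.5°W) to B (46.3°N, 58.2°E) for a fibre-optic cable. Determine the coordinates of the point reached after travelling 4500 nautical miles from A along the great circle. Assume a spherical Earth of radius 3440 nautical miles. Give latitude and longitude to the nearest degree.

≈ (26°S, 42°E)

From cos δ = sin φ₁ sin φ₂ + cos φ₁ cos φ₂ cos Δλ, the central angle is δ ≈ 2.590 rad (148.4°). The total great-circle distance is δ·R ≈ 2.590 × 3440 ≈ 8910 nmi, so the target fraction is f = 4500/8910 ≈ 0.505.
Interpolate at f ≈ 0.505 with slerp weights a = sin((1−f)δ)/sin δ ≈ 1.830, b = sin(fδ)/sin δ ≈ 1.843.
p = a·p₁ + b·p₂ ≈ (0.667, 0.606, -0.434); φ = arcsin(p_z) ≈ -25.72°, λ = atan2(p_y, p_x) ≈ 42.25°.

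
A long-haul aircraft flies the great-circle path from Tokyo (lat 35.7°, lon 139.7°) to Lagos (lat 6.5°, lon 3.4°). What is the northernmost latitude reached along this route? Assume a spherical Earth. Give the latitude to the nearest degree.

The great circle lies in the plane with unit normal n̂ = (p₁ × p₂)/|p₁ × p₂|.
Here n̂_z ≈ -0.651; the vertex latitude is φ_max = arccos|n̂_z| ≈ 49.4°.

≈ 49°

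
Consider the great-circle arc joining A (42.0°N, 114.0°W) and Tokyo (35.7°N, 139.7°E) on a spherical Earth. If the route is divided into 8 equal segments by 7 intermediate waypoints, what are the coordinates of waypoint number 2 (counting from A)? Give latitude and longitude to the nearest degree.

≈ (51°N, 139°W)

The haversine formula gives a central angle δ ≈ 1.348 rad (77.2°) between the endpoints.
Interpolate at f = 2/8 with slerp weights a = sin((1−f)δ)/sin δ ≈ 0.869, b = sin(fδ)/sin δ ≈ 0.339.
p = a·p₁ + b·p₂ ≈ (-0.473, -0.412, 0.779); φ = arcsin(p_z) ≈ 51.19°, λ = atan2(p_y, p_x) ≈ -138.93°.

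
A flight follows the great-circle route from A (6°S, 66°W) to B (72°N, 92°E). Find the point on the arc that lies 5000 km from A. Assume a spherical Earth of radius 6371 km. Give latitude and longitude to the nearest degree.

From cos δ = sin φ₁ sin φ₂ + cos φ₁ cos φ₂ cos Δλ, the central angle is δ ≈ 1.965 rad (112.6°). The total great-circle distance is δ·R ≈ 1.965 × 6371 ≈ 12521 km, so the target fraction is f = 5000/12521 ≈ 0.399.
Interpolate at f ≈ 0.399 with slerp weights a = sin((1−f)δ)/sin δ ≈ 1.002, b = sin(fδ)/sin δ ≈ 0.765.
p = a·p₁ + b·p₂ ≈ (0.397, -0.674, 0.623); φ = arcsin(p_z) ≈ 38.56°, λ = atan2(p_y, p_x) ≈ -59.49°.

≈ (39°N, 59°W)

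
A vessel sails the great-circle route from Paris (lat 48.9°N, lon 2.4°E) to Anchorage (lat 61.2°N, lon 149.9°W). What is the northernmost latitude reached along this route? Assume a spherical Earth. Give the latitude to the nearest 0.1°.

≈ 80.8°N

The great circle lies in the plane with unit normal n̂ = (p₁ × p₂)/|p₁ × p₂|.
Here n̂_z ≈ -0.159; the vertex latitude is φ_max = arccos|n̂_z| ≈ 80.8°.
Check via Clairaut: cos φ_max = |cos φ₁| · sin C = cos(48.9°)·sin(14.0°) ≈ 0.159, again giving ≈ 80.8°.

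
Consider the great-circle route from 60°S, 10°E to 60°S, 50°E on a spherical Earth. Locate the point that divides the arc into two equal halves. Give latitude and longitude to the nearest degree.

≈ 62°S, 30°E

Convert each endpoint to a unit vector on the sphere (x = cos φ cos λ, y = cos φ sin λ, z = sin φ).
The central angle between the endpoints is δ = arccos(p₁·p₂) ≈ 0.344 rad (19.7°).
Interpolate at f = 1/2 with slerp weights a = sin((1−f)δ)/sin δ ≈ 0.507, b = sin(fδ)/sin δ ≈ 0.507.
p = a·p₁ + b·p₂ ≈ (0.413, 0.238, -0.879); φ = arcsin(p_z) ≈ -61.52°, λ = atan2(p_y, p_x) ≈ 30.00°.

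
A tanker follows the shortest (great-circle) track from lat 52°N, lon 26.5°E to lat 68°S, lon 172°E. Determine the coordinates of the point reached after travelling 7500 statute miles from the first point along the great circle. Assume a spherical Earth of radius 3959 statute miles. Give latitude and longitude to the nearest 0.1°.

Convert each endpoint to a unit vector on the sphere (x = cos φ cos λ, y = cos φ sin λ, z = sin φ).
The central angle between the endpoints is δ = arccos(p₁·p₂) ≈ 2.741 rad (157.0°). The total great-circle distance is δ·R ≈ 2.741 × 3959 ≈ 10850 mi, so the target fraction is f = 7500/10850 ≈ 0.691.
Interpolate at f ≈ 0.691 with slerp weights a = sin((1−f)δ)/sin δ ≈ 1.919, b = sin(fδ)/sin δ ≈ 2.429.
p = a·p₁ + b·p₂ ≈ (0.156, 0.654, -0.740); φ = arcsin(p_z) ≈ -47.77°, λ = atan2(p_y, p_x) ≈ 76.58°.

≈ lat 47.8°S, lon 76.6°E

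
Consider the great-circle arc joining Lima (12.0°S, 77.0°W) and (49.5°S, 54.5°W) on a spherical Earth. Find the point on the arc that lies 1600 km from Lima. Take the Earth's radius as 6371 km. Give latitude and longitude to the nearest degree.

≈ (25°S, 71°W)

The haversine formula gives a central angle δ ≈ 0.730 rad (41.8°) between the endpoints. The total great-circle distance is δ·R ≈ 0.730 × 6371 ≈ 4653 km, so the target fraction is f = 1600/4653 ≈ 0.344.
Interpolate at f ≈ 0.344 with slerp weights a = sin((1−f)δ)/sin δ ≈ 0.691, b = sin(fδ)/sin δ ≈ 0.373.
p = a·p₁ + b·p₂ ≈ (0.293, -0.856, -0.427); φ = arcsin(p_z) ≈ -25.28°, λ = atan2(p_y, p_x) ≈ -71.12°.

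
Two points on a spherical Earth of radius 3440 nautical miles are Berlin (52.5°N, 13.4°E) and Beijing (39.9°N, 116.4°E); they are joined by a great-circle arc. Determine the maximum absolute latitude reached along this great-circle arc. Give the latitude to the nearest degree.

The great circle lies in the plane with unit normal n̂ = (p₁ × p₂)/|p₁ × p₂|.
Here n̂_z ≈ +0.497; the vertex latitude is φ_max = arccos|n̂_z| ≈ 60.2°.
Check via Clairaut: cos φ_max = |cos φ₁| · sin C = cos(52.5°)·sin(54.8°) ≈ 0.497, again giving ≈ 60.2°.

≈ 60°N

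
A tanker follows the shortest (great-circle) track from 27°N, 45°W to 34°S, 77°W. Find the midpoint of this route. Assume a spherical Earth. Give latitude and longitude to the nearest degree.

≈ 4°S, 60°W

Write both endpoints as unit vectors p₁, p₂ with components (cos φ cos λ, cos φ sin λ, sin φ).
The central angle between the endpoints is δ = arccos(p₁·p₂) ≈ 1.189 rad (68.1°).
Interpolate at f = 1/2 with slerp weights a = sin((1−f)δ)/sin δ ≈ 0.604, b = sin(fδ)/sin δ ≈ 0.604.
p = a·p₁ + b·p₂ ≈ (0.493, -0.868, -0.063); φ = arcsin(p_z) ≈ -3.64°, λ = atan2(p_y, p_x) ≈ -60.41°.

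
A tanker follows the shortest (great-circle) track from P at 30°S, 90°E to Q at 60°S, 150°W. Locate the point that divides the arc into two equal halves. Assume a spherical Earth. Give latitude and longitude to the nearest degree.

≈ 61°S, 125°E

Write both endpoints as unit vectors p₁, p₂ with components (cos φ cos λ, cos φ sin λ, sin φ).
The central angle between the endpoints is δ = arccos(p₁·p₂) ≈ 1.353 rad (77.5°).
Interpolate at f = 1/2 with slerp weights a = sin((1−f)δ)/sin δ ≈ 0.641, b = sin(fδ)/sin δ ≈ 0.641.
p = a·p₁ + b·p₂ ≈ (-0.278, 0.395, -0.876); φ = arcsin(p_z) ≈ -61.14°, λ = atan2(p_y, p_x) ≈ 125.10°.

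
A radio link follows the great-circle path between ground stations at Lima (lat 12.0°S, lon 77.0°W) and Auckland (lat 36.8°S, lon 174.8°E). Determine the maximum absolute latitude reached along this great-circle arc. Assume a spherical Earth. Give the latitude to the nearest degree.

The great circle lies in the plane with unit normal n̂ = (p₁ × p₂)/|p₁ × p₂|.
Here n̂_z ≈ -0.749; the vertex latitude is φ_max = arccos|n̂_z| ≈ 41.5°.
Check via Clairaut: cos φ_max = |cos φ₁| · sin C = cos(12.0°)·sin(130.0°) ≈ 0.749, again giving ≈ 41.5°.

≈ 41°S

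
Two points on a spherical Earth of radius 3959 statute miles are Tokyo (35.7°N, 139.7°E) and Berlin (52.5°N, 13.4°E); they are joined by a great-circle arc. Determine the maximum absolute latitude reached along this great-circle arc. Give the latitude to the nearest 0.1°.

The great circle lies in the plane with unit normal n̂ = (p₁ × p₂)/|p₁ × p₂|.
Here n̂_z ≈ -0.404; the vertex latitude is φ_max = arccos|n̂_z| ≈ 66.2°.

≈ 66.2°N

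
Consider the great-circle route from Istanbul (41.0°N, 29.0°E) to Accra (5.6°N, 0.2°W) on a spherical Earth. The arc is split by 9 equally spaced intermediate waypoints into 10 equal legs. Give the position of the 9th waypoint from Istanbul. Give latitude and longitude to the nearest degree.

Write both endpoints as unit vectors p₁, p₂ with components (cos φ cos λ, cos φ sin λ, sin φ).
The central angle between the endpoints is δ = arccos(p₁·p₂) ≈ 0.767 rad (44.0°).
Interpolate at f = 9/10 with slerp weights a = sin((1−f)δ)/sin δ ≈ 0.110, b = sin(fδ)/sin δ ≈ 0.918.
p = a·p₁ + b·p₂ ≈ (0.986, 0.037, 0.162); φ = arcsin(p_z) ≈ 9.32°, λ = atan2(p_y, p_x) ≈ 2.16°.

≈ 9°N, 2°E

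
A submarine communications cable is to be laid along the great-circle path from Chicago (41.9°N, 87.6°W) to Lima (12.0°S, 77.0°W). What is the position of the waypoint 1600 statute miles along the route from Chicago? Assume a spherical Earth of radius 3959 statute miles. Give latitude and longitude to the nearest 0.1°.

Write both endpoints as unit vectors p₁, p₂ with components (cos φ cos λ, cos φ sin λ, sin φ).
The central angle between the endpoints is δ = arccos(p₁·p₂) ≈ 0.956 rad (54.8°). The total great-circle distance is δ·R ≈ 0.956 × 3959 ≈ 3785 mi, so the target fraction is f = 1600/3785 ≈ 0.423.
Interpolate at f ≈ 0.423 with slerp weights a = sin((1−f)δ)/sin δ ≈ 0.642, b = sin(fδ)/sin δ ≈ 0.481.
p = a·p₁ + b·p₂ ≈ (0.126, -0.936, 0.329); φ = arcsin(p_z) ≈ 19.18°, λ = atan2(p_y, p_x) ≈ -82.34°.

≈ (19.2°N, 82.3°W)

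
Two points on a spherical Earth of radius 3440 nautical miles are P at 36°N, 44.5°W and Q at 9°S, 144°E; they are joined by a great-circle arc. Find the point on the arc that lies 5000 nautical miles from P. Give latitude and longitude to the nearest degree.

≈ 56°N, 169°E

Write both endpoints as unit vectors p₁, p₂ with components (cos φ cos λ, cos φ sin λ, sin φ).
The central angle between the endpoints is δ = arccos(p₁·p₂) ≈ 2.651 rad (151.9°). The total great-circle distance is δ·R ≈ 2.651 × 3440 ≈ 9121 nmi, so the target fraction is f = 5000/9121 ≈ 0.548.
Interpolate at f ≈ 0.548 with slerp weights a = sin((1−f)δ)/sin δ ≈ 1.978, b = sin(fδ)/sin δ ≈ 2.109.
p = a·p₁ + b·p₂ ≈ (-0.544, 0.103, 0.833); φ = arcsin(p_z) ≈ 56.37°, λ = atan2(p_y, p_x) ≈ 169.28°.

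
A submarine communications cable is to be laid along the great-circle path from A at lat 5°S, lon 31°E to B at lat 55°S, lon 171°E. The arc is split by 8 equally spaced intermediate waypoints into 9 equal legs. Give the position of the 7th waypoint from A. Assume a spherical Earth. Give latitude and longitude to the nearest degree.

Write both endpoints as unit vectors p₁, p₂ with components (cos φ cos λ, cos φ sin λ, sin φ).
The central angle between the endpoints is δ = arccos(p₁·p₂) ≈ 1.946 rad (111.5°).
Interpolate at f = 7/9 with slerp weights a = sin((1−f)δ)/sin δ ≈ 0.450, b = sin(fδ)/sin δ ≈ 1.073.
p = a·p₁ + b·p₂ ≈ (-0.223, 0.327, -0.918); φ = arcsin(p_z) ≈ -66.66°, λ = atan2(p_y, p_x) ≈ 124.30°.

≈ lat 67°S, lon 124°E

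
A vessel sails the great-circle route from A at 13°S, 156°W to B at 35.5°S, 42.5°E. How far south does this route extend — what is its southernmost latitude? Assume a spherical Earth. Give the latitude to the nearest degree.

≈ 71°S

The great circle lies in the plane with unit normal n̂ = (p₁ × p₂)/|p₁ × p₂|.
Here n̂_z ≈ -0.321; the vertex latitude is φ_max = arccos|n̂_z| ≈ 71.3°.
Check via Clairaut: cos φ_max = |cos φ₁| · sin C = cos(13.0°)·sin(160.7°) ≈ 0.321, again giving ≈ 71.3°.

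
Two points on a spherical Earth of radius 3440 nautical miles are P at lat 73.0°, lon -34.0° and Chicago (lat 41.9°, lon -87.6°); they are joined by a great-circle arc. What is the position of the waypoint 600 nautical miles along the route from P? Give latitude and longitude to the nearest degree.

≈ lat 67°, lon -59°

The haversine formula gives a central angle δ ≈ 0.695 rad (39.8°) between the endpoints. The total great-circle distance is δ·R ≈ 0.695 × 3440 ≈ 2392 nmi, so the target fraction is f = 600/2392 ≈ 0.251.
Interpolate at f ≈ 0.251 with slerp weights a = sin((1−f)δ)/sin δ ≈ 0.777, b = sin(fδ)/sin δ ≈ 0.271.
p = a·p₁ + b·p₂ ≈ (0.197, -0.328, 0.924); φ = arcsin(p_z) ≈ 67.49°, λ = atan2(p_y, p_x) ≈ -59.08°.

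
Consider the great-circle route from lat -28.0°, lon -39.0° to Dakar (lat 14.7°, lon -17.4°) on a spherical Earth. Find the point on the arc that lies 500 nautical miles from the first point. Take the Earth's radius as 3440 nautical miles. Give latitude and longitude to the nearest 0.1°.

The haversine formula gives a central angle δ ≈ 0.830 rad (47.6°) between the endpoints. The total great-circle distance is δ·R ≈ 0.830 × 3440 ≈ 2855 nmi, so the target fraction is f = 500/2855 ≈ 0.175.
Interpolate at f ≈ 0.175 with slerp weights a = sin((1−f)δ)/sin δ ≈ 0.857, b = sin(fδ)/sin δ ≈ 0.196.
p = a·p₁ + b·p₂ ≈ (0.769, -0.533, -0.353); φ = arcsin(p_z) ≈ -20.64°, λ = atan2(p_y, p_x) ≈ -34.72°.

≈ lat -20.6°, lon -34.7°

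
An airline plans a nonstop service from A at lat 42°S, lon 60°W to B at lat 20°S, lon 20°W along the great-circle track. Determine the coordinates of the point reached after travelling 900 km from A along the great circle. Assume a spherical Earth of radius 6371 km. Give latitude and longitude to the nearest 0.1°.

≈ lat 38.7°S, lon 50.3°W

The haversine formula gives a central angle δ ≈ 0.702 rad (40.2°) between the endpoints. The total great-circle distance is δ·R ≈ 0.702 × 6371 ≈ 4470 km, so the target fraction is f = 900/4470 ≈ 0.201.
Interpolate at f ≈ 0.201 with slerp weights a = sin((1−f)δ)/sin δ ≈ 0.823, b = sin(fδ)/sin δ ≈ 0.218.
p = a·p₁ + b·p₂ ≈ (0.499, -0.600, -0.626); φ = arcsin(p_z) ≈ -38.73°, λ = atan2(p_y, p_x) ≈ -50.28°.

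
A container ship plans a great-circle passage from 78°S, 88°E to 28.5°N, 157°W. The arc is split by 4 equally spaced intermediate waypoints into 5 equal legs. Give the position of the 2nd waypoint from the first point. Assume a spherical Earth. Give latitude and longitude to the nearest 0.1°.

≈ 43.5°S, 174.3°W

Write both endpoints as unit vectors p₁, p₂ with components (cos φ cos λ, cos φ sin λ, sin φ).
The central angle between the endpoints is δ = arccos(p₁·p₂) ≈ 2.146 rad (123.0°).
Interpolate at f = 2/5 with slerp weights a = sin((1−f)δ)/sin δ ≈ 1.144, b = sin(fδ)/sin δ ≈ 0.902.
p = a·p₁ + b·p₂ ≈ (-0.721, -0.072, -0.689); φ = arcsin(p_z) ≈ -43.54°, λ = atan2(p_y, p_x) ≈ -174.30°.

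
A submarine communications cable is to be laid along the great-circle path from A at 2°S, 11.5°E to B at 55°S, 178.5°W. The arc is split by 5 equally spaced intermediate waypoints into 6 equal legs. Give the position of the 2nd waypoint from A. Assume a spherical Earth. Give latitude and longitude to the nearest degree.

≈ 42°S, 17°E

Write both endpoints as unit vectors p₁, p₂ with components (cos φ cos λ, cos φ sin λ, sin φ).
The central angle between the endpoints is δ = arccos(p₁·p₂) ≈ 2.136 rad (122.4°).
Interpolate at f = 2/6 with slerp weights a = sin((1−f)δ)/sin δ ≈ 1.172, b = sin(fδ)/sin δ ≈ 0.774.
p = a·p₁ + b·p₂ ≈ (0.704, 0.222, -0.675); φ = arcsin(p_z) ≈ -42.45°, λ = atan2(p_y, p_x) ≈ 17.50°.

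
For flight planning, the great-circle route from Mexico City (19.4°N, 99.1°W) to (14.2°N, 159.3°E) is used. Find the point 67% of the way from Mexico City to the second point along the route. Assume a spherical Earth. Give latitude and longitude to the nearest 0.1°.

Convert each endpoint to a unit vector on the sphere (x = cos φ cos λ, y = cos φ sin λ, z = sin φ).
The central angle between the endpoints is δ = arccos(p₁·p₂) ≈ 1.673 rad (95.9°).
Interpolate at f = 0.67 with slerp weights a = sin((1−f)δ)/sin δ ≈ 0.527, b = sin(fδ)/sin δ ≈ 0.905.
p = a·p₁ + b·p₂ ≈ (-0.900, -0.181, 0.397); φ = arcsin(p_z) ≈ 23.41°, λ = atan2(p_y, p_x) ≈ -168.63°.

≈ (23.4°N, 168.6°W)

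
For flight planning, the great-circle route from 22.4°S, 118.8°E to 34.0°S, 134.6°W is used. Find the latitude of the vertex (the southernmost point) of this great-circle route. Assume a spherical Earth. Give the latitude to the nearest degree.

The great circle lies in the plane with unit normal n̂ = (p₁ × p₂)/|p₁ × p₂|.
Here n̂_z ≈ +0.735; the vertex latitude is φ_max = arccos|n̂_z| ≈ 42.7°.
Check via Clairaut: cos φ_max = |cos φ₁| · sin C = cos(22.4°)·sin(127.4°) ≈ 0.735, again giving ≈ 42.7°.

≈ 43°S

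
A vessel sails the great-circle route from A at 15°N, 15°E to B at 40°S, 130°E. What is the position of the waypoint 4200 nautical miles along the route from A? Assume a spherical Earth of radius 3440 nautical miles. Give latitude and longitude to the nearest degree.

Write both endpoints as unit vectors p₁, p₂ with components (cos φ cos λ, cos φ sin λ, sin φ).
The central angle between the endpoints is δ = arccos(p₁·p₂) ≈ 2.070 rad (118.6°). The total great-circle distance is δ·R ≈ 2.070 × 3440 ≈ 7122 nmi, so the target fraction is f = 4200/7122 ≈ 0.590.
Interpolate at f ≈ 0.590 with slerp weights a = sin((1−f)δ)/sin δ ≈ 0.855, b = sin(fδ)/sin δ ≈ 1.070.
p = a·p₁ + b·p₂ ≈ (0.271, 0.842, -0.467); φ = arcsin(p_z) ≈ -27.81°, λ = atan2(p_y, p_x) ≈ 72.14°.

≈ 28°S, 72°E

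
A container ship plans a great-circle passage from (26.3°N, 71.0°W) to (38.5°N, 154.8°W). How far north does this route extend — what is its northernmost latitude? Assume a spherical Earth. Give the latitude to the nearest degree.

The great circle lies in the plane with unit normal n̂ = (p₁ × p₂)/|p₁ × p₂|.
Here n̂_z ≈ -0.745; the vertex latitude is φ_max = arccos|n̂_z| ≈ 41.8°.
Check via Clairaut: cos φ_max = |cos φ₁| · sin C = cos(26.3°)·sin(56.2°) ≈ 0.745, again giving ≈ 41.8°.

≈ 42°N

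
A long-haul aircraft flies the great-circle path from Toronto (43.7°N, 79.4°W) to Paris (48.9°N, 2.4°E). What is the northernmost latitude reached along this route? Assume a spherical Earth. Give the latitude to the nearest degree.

The great circle lies in the plane with unit normal n̂ = (p₁ × p₂)/|p₁ × p₂|.
Here n̂_z ≈ +0.582; the vertex latitude is φ_max = arccos|n̂_z| ≈ 54.4°.
Check via Clairaut: cos φ_max = |cos φ₁| · sin C = cos(43.7°)·sin(53.6°) ≈ 0.582, again giving ≈ 54.4°.

≈ 54°N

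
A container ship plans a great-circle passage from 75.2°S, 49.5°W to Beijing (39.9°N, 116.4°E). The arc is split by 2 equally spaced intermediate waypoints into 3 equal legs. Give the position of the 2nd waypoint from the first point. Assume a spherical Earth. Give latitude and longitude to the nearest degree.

Convert each endpoint to a unit vector on the sphere (x = cos φ cos λ, y = cos φ sin λ, z = sin φ).
The central angle between the endpoints is δ = arccos(p₁·p₂) ≈ 2.515 rad (144.1°).
Interpolate at f = 2/3 with slerp weights a = sin((1−f)δ)/sin δ ≈ 1.269, b = sin(fδ)/sin δ ≈ 1.697.
p = a·p₁ + b·p₂ ≈ (-0.368, 0.919, -0.138); φ = arcsin(p_z) ≈ -7.95°, λ = atan2(p_y, p_x) ≈ 111.83°.

≈ 8°S, 112°E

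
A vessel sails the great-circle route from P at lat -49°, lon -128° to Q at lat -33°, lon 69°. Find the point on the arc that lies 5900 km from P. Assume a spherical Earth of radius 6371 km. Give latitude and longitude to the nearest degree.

The haversine formula gives a central angle δ ≈ 1.686 rad (96.6°) between the endpoints. The total great-circle distance is δ·R ≈ 1.686 × 6371 ≈ 10743 km, so the target fraction is f = 5900/10743 ≈ 0.549.
Interpolate at f ≈ 0.549 with slerp weights a = sin((1−f)δ)/sin δ ≈ 0.694, b = sin(fδ)/sin δ ≈ 0.805.
p = a·p₁ + b·p₂ ≈ (-0.038, 0.271, -0.962); φ = arcsin(p_z) ≈ -74.09°, λ = atan2(p_y, p_x) ≈ 98.04°.

≈ lat -74°, lon 98°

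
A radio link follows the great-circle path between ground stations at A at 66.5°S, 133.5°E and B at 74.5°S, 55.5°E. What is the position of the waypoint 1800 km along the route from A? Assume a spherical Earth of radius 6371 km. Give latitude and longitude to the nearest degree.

Write both endpoints as unit vectors p₁, p₂ with components (cos φ cos λ, cos φ sin λ, sin φ).
The central angle between the endpoints is δ = arccos(p₁·p₂) ≈ 0.437 rad (25.1°). The total great-circle distance is δ·R ≈ 0.437 × 6371 ≈ 2787 km, so the target fraction is f = 1800/2787 ≈ 0.646.
Interpolate at f ≈ 0.646 with slerp weights a = sin((1−f)δ)/sin δ ≈ 0.364, b = sin(fδ)/sin δ ≈ 0.658.
p = a·p₁ + b·p₂ ≈ (-0.000, 0.250, -0.968); φ = arcsin(p_z) ≈ -75.51°, λ = atan2(p_y, p_x) ≈ 90.07°.

≈ 76°S, 90°E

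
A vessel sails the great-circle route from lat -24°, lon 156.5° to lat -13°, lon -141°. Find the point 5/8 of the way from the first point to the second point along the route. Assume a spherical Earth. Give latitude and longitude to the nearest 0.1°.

Write both endpoints as unit vectors p₁, p₂ with components (cos φ cos λ, cos φ sin λ, sin φ).
The central angle between the endpoints is δ = arccos(p₁·p₂) ≈ 1.044 rad (59.8°).
Interpolate at f = 5/8 with slerp weights a = sin((1−f)δ)/sin δ ≈ 0.441, b = sin(fδ)/sin δ ≈ 0.702.
p = a·p₁ + b·p₂ ≈ (-0.902, -0.270, -0.338); φ = arcsin(p_z) ≈ -19.73°, λ = atan2(p_y, p_x) ≈ -163.34°.

≈ lat -19.7°, lon -163.3°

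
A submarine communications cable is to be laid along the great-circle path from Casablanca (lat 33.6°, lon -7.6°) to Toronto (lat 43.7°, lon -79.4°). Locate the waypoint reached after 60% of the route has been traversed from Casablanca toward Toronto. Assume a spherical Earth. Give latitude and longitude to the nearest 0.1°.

≈ lat 45.5°, lon -48.3°

The haversine formula gives a central angle δ ≈ 0.964 rad (55.2°) between the endpoints.
Interpolate at f = 0.60 with slerp weights a = sin((1−f)δ)/sin δ ≈ 0.458, b = sin(fδ)/sin δ ≈ 0.665.
p = a·p₁ + b·p₂ ≈ (0.466, -0.523, 0.713); φ = arcsin(p_z) ≈ 45.49°, λ = atan2(p_y, p_x) ≈ -48.29°.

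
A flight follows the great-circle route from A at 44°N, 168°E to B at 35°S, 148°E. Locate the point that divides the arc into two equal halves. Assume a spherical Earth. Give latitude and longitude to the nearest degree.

From cos δ = sin φ₁ sin φ₂ + cos φ₁ cos φ₂ cos Δλ, the central angle is δ ≈ 1.415 rad (81.1°).
Interpolate at f = 1/2 with slerp weights a = sin((1−f)δ)/sin δ ≈ 0.658, b = sin(fδ)/sin δ ≈ 0.658.
p = a·p₁ + b·p₂ ≈ (-0.920, 0.384, 0.080); φ = arcsin(p_z) ≈ 4.57°, λ = atan2(p_y, p_x) ≈ 157.34°.

≈ 5°N, 157°E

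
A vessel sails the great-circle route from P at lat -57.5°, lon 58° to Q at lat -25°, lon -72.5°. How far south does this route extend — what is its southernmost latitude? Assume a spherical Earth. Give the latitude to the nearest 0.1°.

≈ -68.2°

The great circle lies in the plane with unit normal n̂ = (p₁ × p₂)/|p₁ × p₂|.
Here n̂_z ≈ -0.371; the vertex latitude is φ_max = arccos|n̂_z| ≈ 68.2°.
Check via Clairaut: cos φ_max = |cos φ₁| · sin C = cos(57.5°)·sin(136.4°) ≈ 0.371, again giving ≈ 68.2°.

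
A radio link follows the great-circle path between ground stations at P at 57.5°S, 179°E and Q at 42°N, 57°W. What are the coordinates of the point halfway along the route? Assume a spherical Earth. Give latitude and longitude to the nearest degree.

≈ 16°S, 102°W

Convert each endpoint to a unit vector on the sphere (x = cos φ cos λ, y = cos φ sin λ, z = sin φ).
The central angle between the endpoints is δ = arccos(p₁·p₂) ≈ 2.478 rad (142.0°).
Interpolate at f = 1/2 with slerp weights a = sin((1−f)δ)/sin δ ≈ 1.534, b = sin(fδ)/sin δ ≈ 1.534.
p = a·p₁ + b·p₂ ≈ (-0.203, -0.942, -0.267); φ = arcsin(p_z) ≈ -15.51°, λ = atan2(p_y, p_x) ≈ -102.18°.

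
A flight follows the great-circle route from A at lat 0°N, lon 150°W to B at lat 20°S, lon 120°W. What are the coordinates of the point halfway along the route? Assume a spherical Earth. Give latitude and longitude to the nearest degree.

≈ lat 10°S, lon 135°W

Convert each endpoint to a unit vector on the sphere (x = cos φ cos λ, y = cos φ sin λ, z = sin φ).
The central angle between the endpoints is δ = arccos(p₁·p₂) ≈ 0.620 rad (35.5°).
Interpolate at f = 1/2 with slerp weights a = sin((1−f)δ)/sin δ ≈ 0.525, b = sin(fδ)/sin δ ≈ 0.525.
p = a·p₁ + b·p₂ ≈ (-0.701, -0.690, -0.180); φ = arcsin(p_z) ≈ -10.34°, λ = atan2(p_y, p_x) ≈ -135.48°.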